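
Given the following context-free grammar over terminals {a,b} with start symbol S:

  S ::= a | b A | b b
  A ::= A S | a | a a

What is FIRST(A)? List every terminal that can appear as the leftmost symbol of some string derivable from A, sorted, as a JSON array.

FIRST sets, iterate to fixpoint:
iter 1:
  A via A→a: +{a}
  S via S→a: +{a}
  S via S→b A: +{b}
  FIRST(S)={a,b}  FIRST(A)={a}
iter 2: done
  FIRST(S)={a,b}  FIRST(A)={a}

FIRST(A) = ["a"]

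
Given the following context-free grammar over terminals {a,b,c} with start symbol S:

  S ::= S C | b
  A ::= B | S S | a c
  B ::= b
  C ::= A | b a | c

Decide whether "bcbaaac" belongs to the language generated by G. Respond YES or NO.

CNF form of G:
  S -> S C | b
  A -> S S | T0 T1 | b
  B -> b
  C -> S S | T0 T1 | T2 T0 | b | c
  T0 -> a
  T1 -> c
  T2 -> b

Fill CYK table bottom-up:
  T[0,0] 'b' = {A,B,C,S,T2}  orig:{A,B,C,S}
  T[1,1] 'c' = {C,T1}  orig:{C}
  T[2,2] 'b' = {A,B,C,S,T2}  orig:{A,B,C,S}
  T[3,3] 'a' = {T0}  orig:{}
  T[4,4] 'a' = {T0}  orig:{}
  T[5,5] 'a' = {T0}  orig:{}
  T[6,6] 'c' = {C,T1}  orig:{C}
  T[0,1] 'bc' = {S}
  T[1,2] 'cb' = ∅
  T[2,3] 'ba' = {C}
  T[3,4] 'aa' = ∅
  T[4,5] 'aa' = ∅
  T[5,6] 'ac' = {A,C}
  T[0,2] 'bcb' = {A,C,S}
  T[1,3] 'cba' = ∅
  T[2,4] 'baa' = ∅
  T[3,5] 'aaa' = ∅
  T[4,6] 'aac' = ∅
  T[0,3] 'bcba' = {S}
  T[1,4] 'cbaa' = ∅
  T[2,5] 'baaa' = ∅
  T[3,6] 'aaac' = ∅
  T[0,4] 'bcbaa' = ∅
  T[1,5] 'cbaaa' = ∅
  T[2,6] 'baaac' = ∅
  T[0,5] 'bcbaaa' = ∅
  T[1,6] 'cbaaac' = ∅
  T[0,6] 'bcbaaac' = ∅

S ∉ T[0,6] ⇒ NO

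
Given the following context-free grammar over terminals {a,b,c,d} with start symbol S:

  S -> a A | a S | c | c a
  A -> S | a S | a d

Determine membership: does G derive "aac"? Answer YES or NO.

CNF form of G:
  S -> T0 A | T0 S | T2 T0 | c
  A -> T0 A | T0 S | T0 T1 | T2 T0 | c
  T0 -> a
  T1 -> d
  T2 -> c

CYK table (by increasing span):
  cell(0,0) a: {T0}  orig:{}
  cell(1,1) a: {T0}  orig:{}
  cell(2,2) c: {A,S,T2}  orig:{A,S}
  cell(0,1) aa: ∅
  cell(1,2) ac: {A,S}
  cell(0,2) aac: {A,S}

S ∈ T[0,2] ⇒ YES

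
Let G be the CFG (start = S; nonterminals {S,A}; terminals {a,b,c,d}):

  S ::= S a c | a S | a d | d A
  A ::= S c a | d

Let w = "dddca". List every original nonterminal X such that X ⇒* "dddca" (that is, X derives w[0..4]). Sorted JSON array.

CNF form of G:
  S -> S X4 | T1 S | T1 T2 | T2 A
  A -> S X3 | d
  T0 -> c
  T1 -> a
  T2 -> d
  X3 -> T0 T1
  X4 -> T1 T0

CYK fill, restricted to cells inside w[0..4]:
  T[0,0] 'd' = {A,T2}  orig:{A}
  T[1,1] 'd' = {A,T2}  orig:{A}
  T[2,2] 'd' = {A,T2}  orig:{A}
  T[3,3] 'c' = {T0}  orig:{}
  T[4,4] 'a' = {T1}  orig:{}
  T[0,1] 'dd' = {S}
  T[1,2] 'dd' = {S}
  T[2,3] 'dc' = ∅
  T[3,4] 'ca' = {X3}  orig:{}
  T[0,2] 'ddd' = ∅
  T[1,3] 'ddc' = ∅
  T[2,4] 'dca' = ∅
  T[0,3] 'dddc' = ∅
  T[1,4] 'ddca' = {A}
  T[0,4] 'dddca' = {S}

Original NTs in T[0,4] deriving "dddca": ["S"]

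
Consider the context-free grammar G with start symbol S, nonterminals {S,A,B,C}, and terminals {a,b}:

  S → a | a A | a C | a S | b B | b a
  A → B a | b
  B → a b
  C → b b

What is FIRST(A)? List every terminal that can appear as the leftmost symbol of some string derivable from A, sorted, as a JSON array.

Compute FIRST by fixpoint:
iter 1:
  A via A→b: +{b}
  B via B→a b: +{a}
  C via C→b b: +{b}
  S via S→a: +{a}
  S via S→b B: +{b}
  FIRST(S)={a,b}  FIRST(A)={b}  FIRST(B)={a}  FIRST(C)={b}
iter 2:
  A via A→B a: +{a}
  FIRST(S)={a,b}  FIRST(A)={a,b}  FIRST(B)={a}  FIRST(C)={b}
iter 3: (stable)
  FIRST(S)={a,b}  FIRST(A)={a,b}  FIRST(B)={a}  FIRST(C)={b}

FIRST(A) = ["a", "b"]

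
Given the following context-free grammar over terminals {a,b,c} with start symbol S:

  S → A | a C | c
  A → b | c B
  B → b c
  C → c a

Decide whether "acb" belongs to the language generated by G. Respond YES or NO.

Convert to CNF:
  S -> T0 B | T2 C | b | c
  A -> T0 B | b
  B -> T1 T0
  C -> T0 T2
  T0 -> c
  T1 -> b
  T2 -> a

CYK fill:
  cell(0,0) a: {T2}  orig:{}
  cell(1,1) c: {S,T0}  orig:{S}
  cell(2,2) b: {A,S,T1}  orig:{A,S}
  cell(0,1) ac: ∅
  cell(1,2) cb: ∅
  cell(0,2) acb: ∅

S ∉ T[0,2] ⇒ NO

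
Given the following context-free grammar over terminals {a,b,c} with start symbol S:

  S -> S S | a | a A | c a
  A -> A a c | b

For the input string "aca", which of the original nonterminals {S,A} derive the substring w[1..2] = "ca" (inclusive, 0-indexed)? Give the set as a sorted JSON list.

CNF form of G:
  S -> S S | T0 A | T1 T0 | a
  A -> A X2 | b
  T0 -> a
  T1 -> c
  X2 -> T0 T1

Fill CYK table bottom-up — only the sub-triangle for w[1..2]:
  cell(1,1) c: {T1}  orig:{}
  cell(2,2) a: {S,T0}  orig:{S}
  cell(1,2) ca: {S}

Original NTs in T[1,2] deriving "ca": ["S"]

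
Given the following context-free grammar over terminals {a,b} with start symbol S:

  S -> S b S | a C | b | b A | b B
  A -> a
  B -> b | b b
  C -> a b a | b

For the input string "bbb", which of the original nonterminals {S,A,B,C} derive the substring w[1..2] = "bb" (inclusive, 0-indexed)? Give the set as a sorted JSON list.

Convert to CNF:
  S -> S X3 | T0 A | T0 B | T1 C | b
  A -> a
  B -> T0 T0 | b
  C -> T1 X2 | b
  T0 -> b
  T1 -> a
  X2 -> T0 T1
  X3 -> T0 S

Fill CYK table bottom-up — only the sub-triangle for w[1..2]:
  cell(1,1) b: {B,C,S,T0}  orig:{B,C,S}
  cell(2,2) b: {B,C,S,T0}  orig:{B,C,S}
  cell(1,2) bb: {B,S,X3}  orig:{B,S}

Original NTs in T[1,2] deriving "bb": ["B", "S"]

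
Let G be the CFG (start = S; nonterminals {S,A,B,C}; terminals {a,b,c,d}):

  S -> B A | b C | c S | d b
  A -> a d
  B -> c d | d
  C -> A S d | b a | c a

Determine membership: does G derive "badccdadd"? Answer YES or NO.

Convert to CNF:
  S -> B A | T1 T3 | T2 S | T3 C
  A -> T0 T1
  B -> T2 T1 | d
  C -> A X4 | T2 T0 | T3 T0
  T0 -> a
  T1 -> d
  T2 -> c
  T3 -> b
  X4 -> S T1

Fill CYK table bottom-up:
  T[0,0] 'b' = {T3}  orig:{}
  T[1,1] 'a' = {T0}  orig:{}
  T[2,2] 'd' = {B,T1}  orig:{B}
  T[3,3] 'c' = {T2}  orig:{}
  T[4,4] 'c' = {T2}  orig:{}
  T[5,5] 'd' = {B,T1}  orig:{B}
  T[6,6] 'a' = {T0}  orig:{}
  T[7,7] 'd' = {B,T1}  orig:{B}
  T[8,8] 'd' = {B,T1}  orig:{B}
  T[0,1] 'ba' = {C}
  T[1,2] 'ad' = {A}
  T[2,3] 'dc' = ∅
  T[3,4] 'cc' = ∅
  T[4,5] 'cd' = {B}
  T[5,6] 'da' = ∅
  T[6,7] 'ad' = {A}
  T[7,8] 'dd' = ∅
  T[0,2] 'bad' = ∅
  T[1,3] 'adc' = ∅
  T[2,4] 'dcc' = ∅
  T[3,5] 'ccd' = ∅
  T[4,6] 'cda' = ∅
  T[5,7] 'dad' = {S}
  T[6,8] 'add' = ∅
  T[0,3] 'badc' = ∅
  T[1,4] 'adcc' = ∅
  T[2,5] 'dccd' = ∅
  T[3,6] 'ccda' = ∅
  T[4,7] 'cdad' = {S}
  T[5,8] 'dadd' = {X4}  orig:{}
  T[0,4] 'badcc' = ∅
  T[1,5] 'adccd' = ∅
  T[2,6] 'dccda' = ∅
  T[3,7] 'ccdad' = {S}
  T[4,8] 'cdadd' = {X4}  orig:{}
  T[0,5] 'badccd' = ∅
  T[1,6] 'adccda' = ∅
  T[2,7] 'dccdad' = ∅
  T[3,8] 'ccdadd' = {X4}  orig:{}
  T[0,6] 'badccda' = ∅
  T[1,7] 'adccdad' = ∅
  T[2,8] 'dccdadd' = ∅
  T[0,7] 'badccdad' = ∅
  T[1,8] 'adccdadd' = {C}
  T[0,8] 'badccdadd' = {S}

S ∈ T[0,8] ⇒ YES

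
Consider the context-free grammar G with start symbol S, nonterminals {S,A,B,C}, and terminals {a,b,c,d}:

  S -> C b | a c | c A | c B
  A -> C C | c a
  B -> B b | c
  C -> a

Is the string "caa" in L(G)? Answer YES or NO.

CNF form of G:
  S -> C T2 | T0 A | T0 B | T1 T0
  A -> C C | T0 T1
  B -> B T2 | c
  C -> a
  T0 -> c
  T1 -> a
  T2 -> b

CYK table (by increasing span):
  [0..0]={B,T0}  "c"  orig:{B}
  [1..1]={C,T1}  "a"  orig:{C}
  [2..2]={C,T1}  "a"  orig:{C}
  [0..1]={A}  "ca"
  [1..2]={A}  "aa"
  [0..2]={S}  "caa"

S ∈ T[0,2] ⇒ YES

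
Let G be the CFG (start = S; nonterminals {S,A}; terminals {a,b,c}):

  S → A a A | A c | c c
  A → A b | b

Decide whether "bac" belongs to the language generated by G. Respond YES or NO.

CNF form of G:
  S -> A T2 | A X3 | T2 T2
  A -> A T0 | b
  T0 -> b
  T1 -> a
  T2 -> c
  X3 -> T1 A

CYK table (by increasing span):
  cell(0,0) b: {A,T0}  orig:{A}
  cell(1,1) a: {T1}  orig:{}
  cell(2,2) c: {T2}  orig:{}
  cell(0,1) ba: ∅
  cell(1,2) ac: ∅
  cell(0,2) bac: ∅

S ∉ T[0,2] ⇒ NO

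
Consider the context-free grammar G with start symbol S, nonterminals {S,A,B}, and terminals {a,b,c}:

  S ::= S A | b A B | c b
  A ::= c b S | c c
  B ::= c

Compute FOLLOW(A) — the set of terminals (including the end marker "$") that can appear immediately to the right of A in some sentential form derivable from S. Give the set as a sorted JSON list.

Compute FIRST by fixpoint:
iter 1:
  A via A→c b S: +{c}
  B via B→c: +{c}
  S via S→b A B: +{b}
  S via S→c b: +{c}
  S: {b,c}  A: {c}  B: {c}
iter 2: done
  S: {b,c}  A: {c}  B: {c}

Compute FOLLOW by fixpoint:
seed FOLLOW(S) with $
round 1:
  S→S A: FOLLOW(S) ⊇ FIRST(A) = {c}; new: +{c}
  S→S A: FOLLOW(A) ⊇ FOLLOW(S) ⊇ {$,c}; new: +{$,c}
  S→b A B: FOLLOW(B) ⊇ FOLLOW(S) ⊇ {$,c}; new: +{$,c}
  S: {$,c}  A: {$,c}  B: {$,c}
round 2: done
  S: {$,c}  A: {$,c}  B: {$,c}

FOLLOW(A) = ["$", "c"]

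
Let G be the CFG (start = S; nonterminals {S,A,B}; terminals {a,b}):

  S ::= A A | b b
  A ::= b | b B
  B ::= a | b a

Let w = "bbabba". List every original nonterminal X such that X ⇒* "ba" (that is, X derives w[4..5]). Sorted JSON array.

Convert to CNF:
  S -> A A | T0 T0
  A -> T0 B | b
  B -> T0 T1 | a
  T0 -> b
  T1 -> a

CYK fill (cells [i..j] with 4 ≤ i ≤ j ≤ 5 only):
  cell(4,4) b: {A,T0}  orig:{A}
  cell(5,5) a: {B,T1}  orig:{B}
  cell(4,5) ba: {A,B}

Original NTs in T[4,5] deriving "ba": ["A", "B"]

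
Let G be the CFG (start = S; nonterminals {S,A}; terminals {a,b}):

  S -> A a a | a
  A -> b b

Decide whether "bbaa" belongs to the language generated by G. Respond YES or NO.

Convert to CNF:
  S -> A X2 | a
  A -> T0 T0
  T0 -> b
  T1 -> a
  X2 -> T1 T1

Fill CYK table bottom-up:
  cell(0,0) b: {T0}  orig:{}
  cell(1,1) b: {T0}  orig:{}
  cell(2,2) a: {S,T1}  orig:{S}
  cell(3,3) a: {S,T1}  orig:{S}
  cell(0,1) bb: {A}
  cell(1,2) ba: ∅
  cell(2,3) aa: {X2}  orig:{}
  cell(0,2) bba: ∅
  cell(1,3) baa: ∅
  cell(0,3) bbaa: {S}

S ∈ T[0,3] ⇒ YES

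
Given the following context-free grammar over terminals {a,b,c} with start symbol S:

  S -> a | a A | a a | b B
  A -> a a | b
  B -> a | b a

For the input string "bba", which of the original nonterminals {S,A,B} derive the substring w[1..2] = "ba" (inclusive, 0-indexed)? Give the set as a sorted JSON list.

CNF form of G:
  S -> T0 A | T0 T0 | T1 B | a
  A -> T0 T0 | b
  B -> T1 T0 | a
  T0 -> a
  T1 -> b

CYK table (by increasing span) — only the sub-triangle for w[1..2]:
  T[1,1] 'b' = {A,T1}  orig:{A}
  T[2,2] 'a' = {B,S,T0}  orig:{B,S}
  T[1,2] 'ba' = {B,S}

Original NTs in T[1,2] deriving "ba": ["B", "S"]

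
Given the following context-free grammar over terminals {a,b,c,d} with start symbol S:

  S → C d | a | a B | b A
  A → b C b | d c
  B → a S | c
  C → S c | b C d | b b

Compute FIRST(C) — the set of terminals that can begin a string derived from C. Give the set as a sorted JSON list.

FIRST sets, iterate to fixpoint:
pass 1:
  A via A→b C b: +{b}
  A via A→d c: +{d}
  B via B→a S: +{a}
  B via B→c: +{c}
  C via C→b C d: +{b}
  S via S→C d: +{b}
  S via S→a: +{a}
  FIRST(S)={a,b}  FIRST(A)={b,d}  FIRST(B)={a,c}  FIRST(C)={b}
pass 2:
  C via C→S c: +{a}
  FIRST(S)={a,b}  FIRST(A)={b,d}  FIRST(B)={a,c}  FIRST(C)={a,b}
pass 3: — fixpoint
  FIRST(S)={a,b}  FIRST(A)={b,d}  FIRST(B)={a,c}  FIRST(C)={a,b}

FIRST(C) = ["a", "b"]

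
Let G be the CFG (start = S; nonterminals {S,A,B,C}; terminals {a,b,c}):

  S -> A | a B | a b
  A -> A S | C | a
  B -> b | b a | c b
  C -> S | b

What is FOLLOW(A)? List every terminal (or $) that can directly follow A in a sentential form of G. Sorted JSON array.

FIRST sets, iterate to fixpoint:
pass 1:
  A via A→a: +{a}
  B via B→b: +{b}
  B via B→c b: +{c}
  C via C→b: +{b}
  S via S→A: +{a}
  FIRST[S]={a}  FIRST[A]={a}  FIRST[B]={b,c}  FIRST[C]={b}
pass 2:
  A via A→C: +{b}
  C via C→S: +{a}
  S via S→A: +{b}
  FIRST[S]={a,b}  FIRST[A]={a,b}  FIRST[B]={b,c}  FIRST[C]={a,b}
pass 3: — fixpoint
  FIRST[S]={a,b}  FIRST[A]={a,b}  FIRST[B]={b,c}  FIRST[C]={a,b}

Compute FOLLOW by fixpoint:
FOLLOW(S) := {$}
iter 1:
  A→A S: FOLLOW(A) ⊇ FIRST(S) = {a,b}; new: +{a,b}
  A→A S: FOLLOW(S) ⊇ FOLLOW(A) ⊇ {a,b}; new: +{a,b}
  A→C: FOLLOW(C) ⊇ FOLLOW(A) ⊇ {a,b}; new: +{a,b}
  S→A: FOLLOW(A) ⊇ FOLLOW(S) ⊇ {$,a,b}; new: +{$}
  S→a B: FOLLOW(B) ⊇ FOLLOW(S) ⊇ {$,a,b}; new: +{$,a,b}
  S: {$,a,b}  A: {$,a,b}  B: {$,a,b}  C: {a,b}
iter 2:
  A→C: FOLLOW(C) ⊇ FOLLOW(A) ⊇ {$,a,b}; new: +{$}
  S: {$,a,b}  A: {$,a,b}  B: {$,a,b}  C: {$,a,b}
iter 3: done
  S: {$,a,b}  A: {$,a,b}  B: {$,a,b}  C: {$,a,b}

FOLLOW(A) = ["$", "a", "b"]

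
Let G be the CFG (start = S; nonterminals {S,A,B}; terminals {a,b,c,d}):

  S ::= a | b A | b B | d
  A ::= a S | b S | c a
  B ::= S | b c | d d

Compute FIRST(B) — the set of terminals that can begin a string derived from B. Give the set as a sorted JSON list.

FIRST sets, iterate to fixpoint:
pass 1:
  A via A→a S: +{a}
  A via A→b S: +{b}
  A via A→c a: +{c}
  B via B→b c: +{b}
  B via B→d d: +{d}
  S via S→a: +{a}
  S via S→b A: +{b}
  S via S→d: +{d}
  S: {a,b,d}  A: {a,b,c}  B: {b,d}
pass 2:
  B via B→S: +{a}
  S: {a,b,d}  A: {a,b,c}  B: {a,b,d}
pass 3: (no change)
  S: {a,b,d}  A: {a,b,c}  B: {a,b,d}

FIRST(B) = ["a", "b", "d"]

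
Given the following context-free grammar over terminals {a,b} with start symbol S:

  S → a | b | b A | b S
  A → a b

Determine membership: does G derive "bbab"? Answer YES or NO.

CNF form of G:
  S -> T1 A | T1 S | a | b
  A -> T0 T1
  T0 -> a
  T1 -> b

Fill CYK table bottom-up:
  cell(0,0) b: {S,T1}  orig:{S}
  cell(1,1) b: {S,T1}  orig:{S}
  cell(2,2) a: {S,T0}  orig:{S}
  cell(3,3) b: {S,T1}  orig:{S}
  cell(0,1) bb: {S}
  cell(1,2) ba: {S}
  cell(2,3) ab: {A}
  cell(0,2) bba: {S}
  cell(1,3) bab: {S}
  cell(0,3) bbab: {S}

S ∈ T[0,3] ⇒ YES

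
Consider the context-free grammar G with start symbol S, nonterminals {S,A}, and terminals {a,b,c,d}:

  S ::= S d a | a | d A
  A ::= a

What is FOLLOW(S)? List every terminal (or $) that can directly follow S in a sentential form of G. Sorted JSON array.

Compute FIRST by fixpoint:
round 1:
  A via A→a: +{a}
  S via S→a: +{a}
  S via S→d A: +{d}
  FIRST(S)={a,d}  FIRST(A)={a}
round 2: done
  FIRST(S)={a,d}  FIRST(A)={a}

FOLLOW iteration:
initialize: $ ∈ FOLLOW(S)
round 1:
  S→S d a: FOLLOW(S) ⊇ FIRST(d) = {d}; new: +{d}
  S→d A: FOLLOW(A) ⊇ FOLLOW(S) ⊇ {$,d}; new: +{$,d}
  FOLLOW(S)={$,d}  FOLLOW(A)={$,d}
round 2: (no change)
  FOLLOW(S)={$,d}  FOLLOW(A)={$,d}

FOLLOW(S) = ["$", "d"]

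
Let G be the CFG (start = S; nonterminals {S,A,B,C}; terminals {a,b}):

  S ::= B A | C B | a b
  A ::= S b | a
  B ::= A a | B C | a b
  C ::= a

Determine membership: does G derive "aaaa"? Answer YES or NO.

Convert to CNF:
  S -> B A | C B | T1 T0
  A -> S T0 | a
  B -> A T1 | B C | T1 T0
  C -> a
  T0 -> b
  T1 -> a

Fill CYK table bottom-up:
  T[0,0] 'a' = {A,C,T1}  orig:{A,C}
  T[1,1] 'a' = {A,C,T1}  orig:{A,C}
  T[2,2] 'a' = {A,C,T1}  orig:{A,C}
  T[3,3] 'a' = {A,C,T1}  orig:{A,C}
  T[0,1] 'aa' = {B}
  T[1,2] 'aa' = {B}
  T[2,3] 'aa' = {B}
  T[0,2] 'aaa' = {B,S}
  T[1,3] 'aaa' = {B,S}
  T[0,3] 'aaaa' = {B,S}

S ∈ T[0,3] ⇒ YES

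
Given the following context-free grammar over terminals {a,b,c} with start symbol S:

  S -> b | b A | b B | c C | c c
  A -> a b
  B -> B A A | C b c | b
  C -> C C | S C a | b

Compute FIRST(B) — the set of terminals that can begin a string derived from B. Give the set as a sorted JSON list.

Compute FIRST by fixpoint:
pass 1:
  A via A→a b: +{a}
  B via B→b: +{b}
  C via C→b: +{b}
  S via S→b: +{b}
  S via S→c C: +{c}
  FIRST(S)={b,c}  FIRST(A)={a}  FIRST(B)={b}  FIRST(C)={b}
pass 2:
  C via C→S C a: +{c}
  FIRST(S)={b,c}  FIRST(A)={a}  FIRST(B)={b}  FIRST(C)={b,c}
pass 3:
  B via B→C b c: +{c}
  FIRST(S)={b,c}  FIRST(A)={a}  FIRST(B)={b,c}  FIRST(C)={b,c}
pass 4: done
  FIRST(S)={b,c}  FIRST(A)={a}  FIRST(B)={b,c}  FIRST(C)={b,c}

FIRST(B) = ["b", "c"]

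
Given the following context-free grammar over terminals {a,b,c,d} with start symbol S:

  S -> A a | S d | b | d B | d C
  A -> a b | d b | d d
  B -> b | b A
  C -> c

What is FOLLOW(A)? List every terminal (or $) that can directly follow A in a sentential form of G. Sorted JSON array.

FIRST iteration:
pass 1:
  A via A→a b: +{a}
  A via A→d b: +{d}
  B via B→b: +{b}
  C via C→c: +{c}
  S via S→A a: +{a,d}
  S via S→b: +{b}
  FIRST[S]={a,b,d}  FIRST[A]={a,d}  FIRST[B]={b}  FIRST[C]={c}
pass 2: done
  FIRST[S]={a,b,d}  FIRST[A]={a,d}  FIRST[B]={b}  FIRST[C]={c}

FOLLOW iteration:
seed FOLLOW(S) with $
iter 1:
  S→A a: FOLLOW(A) ⊇ FIRST(a) = {a}; new: +{a}
  S→S d: FOLLOW(S) ⊇ FIRST(d) = {d}; new: +{d}
  S→d B: FOLLOW(B) ⊇ FOLLOW(S) ⊇ {$,d}; new: +{$,d}
  S→d C: FOLLOW(C) ⊇ FOLLOW(S) ⊇ {$,d}; new: +{$,d}
  FOLLOW[S]={$,d}  FOLLOW[A]={a}  FOLLOW[B]={$,d}  FOLLOW[C]={$,d}
iter 2:
  B→b A: FOLLOW(A) ⊇ FOLLOW(B) ⊇ {$,d}; new: +{$,d}
  FOLLOW[S]={$,d}  FOLLOW[A]={$,a,d}  FOLLOW[B]={$,d}  FOLLOW[C]={$,d}
iter 3: — fixpoint
  FOLLOW[S]={$,d}  FOLLOW[A]={$,a,d}  FOLLOW[B]={$,d}  FOLLOW[C]={$,d}

FOLLOW(A) = ["$", "a", "d"]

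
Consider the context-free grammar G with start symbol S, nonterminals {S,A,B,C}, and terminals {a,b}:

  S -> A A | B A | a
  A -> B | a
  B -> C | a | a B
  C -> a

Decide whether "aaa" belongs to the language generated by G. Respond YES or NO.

CNF form of G:
  S -> A A | B A | a
  A -> T0 B | a
  B -> T0 B | a
  C -> a
  T0 -> a

CYK table (by increasing span):
  cell(0,0) a: {A,B,C,S,T0}  orig:{A,B,C,S}
  cell(1,1) a: {A,B,C,S,T0}  orig:{A,B,C,S}
  cell(2,2) a: {A,B,C,S,T0}  orig:{A,B,C,S}
  cell(0,1) aa: {A,B,S}
  cell(1,2) aa: {A,B,S}
  cell(0,2) aaa: {A,B,S}

S ∈ T[0,2] ⇒ YES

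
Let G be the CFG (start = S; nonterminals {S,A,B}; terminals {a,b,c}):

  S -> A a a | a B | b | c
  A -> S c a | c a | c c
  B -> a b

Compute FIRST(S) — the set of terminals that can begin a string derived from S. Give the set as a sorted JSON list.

Compute FIRST by fixpoint:
iter 1:
  A via A→c a: +{c}
  B via B→a b: +{a}
  S via S→A a a: +{c}
  S via S→a B: +{a}
  S via S→b: +{b}
  S: {a,b,c}  A: {c}  B: {a}
iter 2:
  A via A→S c a: +{a,b}
  S: {a,b,c}  A: {a,b,c}  B: {a}
iter 3: — fixpoint
  S: {a,b,c}  A: {a,b,c}  B: {a}

FIRST(S) = ["a", "b", "c"]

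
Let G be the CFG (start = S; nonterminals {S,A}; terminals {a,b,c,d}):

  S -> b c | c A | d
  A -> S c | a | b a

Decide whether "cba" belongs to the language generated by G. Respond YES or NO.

Convert to CNF:
  S -> T0 A | T1 T0 | d
  A -> S T0 | T1 T2 | a
  T0 -> c
  T1 -> b
  T2 -> a

Fill CYK table bottom-up:
  [0..0]={T0}  "c"  orig:{}
  [1..1]={T1}  "b"  orig:{}
  [2..2]={A,T2}  "a"  orig:{A}
  [0..1]=∅  "cb"
  [1..2]={A}  "ba"
  [0..2]={S}  "cba"

S ∈ T[0,2] ⇒ YES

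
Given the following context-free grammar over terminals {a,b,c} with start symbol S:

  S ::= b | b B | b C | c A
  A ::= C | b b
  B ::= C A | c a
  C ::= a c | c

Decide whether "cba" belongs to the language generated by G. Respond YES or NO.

CNF form of G:
  S -> T1 A | T2 B | T2 C | b
  A -> T0 T1 | T2 T2 | c
  B -> C A | T1 T0
  C -> T0 T1 | c
  T0 -> a
  T1 -> c
  T2 -> b

CYK fill:
  T[0,0] 'c' = {A,C,T1}  orig:{A,C}
  T[1,1] 'b' = {S,T2}  orig:{S}
  T[2,2] 'a' = {T0}  orig:{}
  T[0,1] 'cb' = ∅
  T[1,2] 'ba' = ∅
  T[0,2] 'cba' = ∅

S ∉ T[0,2] ⇒ NO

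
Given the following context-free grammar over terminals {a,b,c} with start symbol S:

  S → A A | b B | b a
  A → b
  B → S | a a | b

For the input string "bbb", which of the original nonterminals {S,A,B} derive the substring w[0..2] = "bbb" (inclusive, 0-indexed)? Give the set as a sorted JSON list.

CNF form of G:
  S -> A A | T1 B | T1 T0
  A -> b
  B -> A A | T0 T0 | T1 B | T1 T0 | b
  T0 -> a
  T1 -> b

Fill CYK table bottom-up (cells [i..j] with 0 ≤ i ≤ j ≤ 2 only):
  [0..0]={A,B,T1}  "b"  orig:{A,B}
  [1..1]={A,B,T1}  "b"  orig:{A,B}
  [2..2]={A,B,T1}  "b"  orig:{A,B}
  [0..1]={B,S}  "bb"
  [1..2]={B,S}  "bb"
  [0..2]={B,S}  "bbb"

Original NTs in T[0,2] deriving "bbb": ["B", "S"]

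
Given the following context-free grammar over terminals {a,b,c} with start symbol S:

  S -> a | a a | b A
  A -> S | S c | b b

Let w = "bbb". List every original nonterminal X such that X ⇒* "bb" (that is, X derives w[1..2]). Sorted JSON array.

Convert to CNF:
  S -> T1 T1 | T2 A | a
  A -> S T0 | T1 T1 | T2 A | T2 T2 | a
  T0 -> c
  T1 -> a
  T2 -> b

Fill CYK table bottom-up (cells [i..j] with 1 ≤ i ≤ j ≤ 2 only):
  cell(1,1) b: {T2}  orig:{}
  cell(2,2) b: {T2}  orig:{}
  cell(1,2) bb: {A}

Original NTs in T[1,2] deriving "bb": ["A"]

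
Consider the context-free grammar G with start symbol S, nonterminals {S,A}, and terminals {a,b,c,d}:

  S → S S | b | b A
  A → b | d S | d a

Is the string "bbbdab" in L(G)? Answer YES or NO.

Convert to CNF:
  S -> S S | T2 A | b
  A -> T0 S | T0 T1 | b
  T0 -> d
  T1 -> a
  T2 -> b

CYK fill:
  cell(0,0) b: {A,S,T2}  orig:{A,S}
  cell(1,1) b: {A,S,T2}  orig:{A,S}
  cell(2,2) b: {A,S,T2}  orig:{A,S}
  cell(3,3) d: {T0}  orig:{}
  cell(4,4) a: {T1}  orig:{}
  cell(5,5) b: {A,S,T2}  orig:{A,S}
  cell(0,1) bb: {S}
  cell(1,2) bb: {S}
  cell(2,3) bd: ∅
  cell(3,4) da: {A}
  cell(4,5) ab: ∅
  cell(0,2) bbb: {S}
  cell(1,3) bbd: ∅
  cell(2,4) bda: {S}
  cell(3,5) dab: ∅
  cell(0,3) bbbd: ∅
  cell(1,4) bbda: {S}
  cell(2,5) bdab: {S}
  cell(0,4) bbbda: {S}
  cell(1,5) bbdab: {S}
  cell(0,5) bbbdab: {S}

S ∈ T[0,5] ⇒ YES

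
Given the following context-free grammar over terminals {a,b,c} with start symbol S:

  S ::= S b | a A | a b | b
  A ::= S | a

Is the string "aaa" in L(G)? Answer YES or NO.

CNF form of G:
  S -> S T0 | T1 A | T1 T0 | b
  A -> S T0 | T1 A | T1 T0 | a | b
  T0 -> b
  T1 -> a

CYK table (by increasing span):
  [0..0]={A,T1}  "a"  orig:{A}
  [1..1]={A,T1}  "a"  orig:{A}
  [2..2]={A,T1}  "a"  orig:{A}
  [0..1]={A,S}  "aa"
  [1..2]={A,S}  "aa"
  [0..2]={A,S}  "aaa"

S ∈ T[0,2] ⇒ YES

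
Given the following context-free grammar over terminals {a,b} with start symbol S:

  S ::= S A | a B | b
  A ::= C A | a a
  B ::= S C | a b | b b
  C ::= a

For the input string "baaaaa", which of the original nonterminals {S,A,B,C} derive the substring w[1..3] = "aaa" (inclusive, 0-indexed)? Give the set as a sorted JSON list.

CNF form of G:
  S -> S A | T0 B | b
  A -> C A | T0 T0
  B -> S C | T0 T1 | T1 T1
  C -> a
  T0 -> a
  T1 -> b

Fill CYK table bottom-up (cells [i..j] with 1 ≤ i ≤ j ≤ 3 only):
  T[1,1] 'a' = {C,T0}  orig:{C}
  T[2,2] 'a' = {C,T0}  orig:{C}
  T[3,3] 'a' = {C,T0}  orig:{C}
  T[1,2] 'aa' = {A}
  T[2,3] 'aa' = {A}
  T[1,3] 'aaa' = {A}

Original NTs in T[1,3] deriving "aaa": ["A"]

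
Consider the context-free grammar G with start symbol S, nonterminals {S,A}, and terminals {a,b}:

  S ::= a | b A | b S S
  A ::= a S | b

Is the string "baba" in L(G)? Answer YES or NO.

CNF form of G:
  S -> T1 A | T1 X2 | a
  A -> T0 S | b
  T0 -> a
  T1 -> b
  X2 -> S S

CYK table (by increasing span):
  cell(0,0) b: {A,T1}  orig:{A}
  cell(1,1) a: {S,T0}  orig:{S}
  cell(2,2) b: {A,T1}  orig:{A}
  cell(3,3) a: {S,T0}  orig:{S}
  cell(0,1) ba: ∅
  cell(1,2) ab: ∅
  cell(2,3) ba: ∅
  cell(0,2) bab: ∅
  cell(1,3) aba: ∅
  cell(0,3) baba: ∅

S ∉ T[0,3] ⇒ NO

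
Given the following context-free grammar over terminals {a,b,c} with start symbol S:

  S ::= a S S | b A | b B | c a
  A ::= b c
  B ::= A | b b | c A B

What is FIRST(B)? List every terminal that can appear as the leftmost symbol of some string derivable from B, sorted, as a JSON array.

FIRST iteration:
iter 1:
  A via A→b c: +{b}
  B via B→A: +{b}
  B via B→c A B: +{c}
  S via S→a S S: +{a}
  S via S→b A: +{b}
  S via S→c a: +{c}
  S: {a,b,c}  A: {b}  B: {b,c}
iter 2: done
  S: {a,b,c}  A: {b}  B: {b,c}

FIRST(B) = ["b", "c"]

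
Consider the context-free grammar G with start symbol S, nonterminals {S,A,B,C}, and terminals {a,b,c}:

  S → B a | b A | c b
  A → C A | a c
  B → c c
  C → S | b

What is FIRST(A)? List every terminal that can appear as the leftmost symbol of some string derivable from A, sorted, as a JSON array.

Compute FIRST by fixpoint:
pass 1:
  A via A→a c: +{a}
  B via B→c c: +{c}
  C via C→b: +{b}
  S via S→B a: +{c}
  S via S→b A: +{b}
  S: {b,c}  A: {a}  B: {c}  C: {b}
pass 2:
  A via A→C A: +{b}
  C via C→S: +{c}
  S: {b,c}  A: {a,b}  B: {c}  C: {b,c}
pass 3:
  A via A→C A: +{c}
  S: {b,c}  A: {a,b,c}  B: {c}  C: {b,c}
pass 4: (no change)
  S: {b,c}  A: {a,b,c}  B: {c}  C: {b,c}

FIRST(A) = ["a", "b", "c"]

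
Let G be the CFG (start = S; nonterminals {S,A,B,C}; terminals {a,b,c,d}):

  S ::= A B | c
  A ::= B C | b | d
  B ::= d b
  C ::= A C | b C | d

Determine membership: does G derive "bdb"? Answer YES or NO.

CNF form of G:
  S -> A B | c
  A -> B C | b | d
  B -> T0 T1
  C -> A C | T1 C | d
  T0 -> d
  T1 -> b

CYK table (by increasing span):
  T[0,0] 'b' = {A,T1}  orig:{A}
  T[1,1] 'd' = {A,C,T0}  orig:{A,C}
  T[2,2] 'b' = {A,T1}  orig:{A}
  T[0,1] 'bd' = {C}
  T[1,2] 'db' = {B}
  T[0,2] 'bdb' = {S}

S ∈ T[0,2] ⇒ YES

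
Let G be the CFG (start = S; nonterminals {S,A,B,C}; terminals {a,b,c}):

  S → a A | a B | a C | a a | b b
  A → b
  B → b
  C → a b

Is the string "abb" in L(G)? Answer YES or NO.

CNF form of G:
  S -> T0 A | T0 B | T0 C | T0 T0 | T1 T1
  A -> b
  B -> b
  C -> T0 T1
  T0 -> a
  T1 -> b

Fill CYK table bottom-up:
  [0..0]={T0}  "a"  orig:{}
  [1..1]={A,B,T1}  "b"  orig:{A,B}
  [2..2]={A,B,T1}  "b"  orig:{A,B}
  [0..1]={C,S}  "ab"
  [1..2]={S}  "bb"
  [0..2]=∅  "abb"

S ∉ T[0,2] ⇒ NO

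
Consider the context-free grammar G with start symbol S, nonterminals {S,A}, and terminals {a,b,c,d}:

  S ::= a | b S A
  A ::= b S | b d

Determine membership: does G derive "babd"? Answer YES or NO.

CNF form of G:
  S -> T0 X2 | a
  A -> T0 S | T0 T1
  T0 -> b
  T1 -> d
  X2 -> S A

CYK table (by increasing span):
  [0..0]={T0}  "b"  orig:{}
  [1..1]={S}  "a"
  [2..2]={T0}  "b"  orig:{}
  [3..3]={T1}  "d"  orig:{}
  [0..1]={A}  "ba"
  [1..2]=∅  "ab"
  [2..3]={A}  "bd"
  [0..2]=∅  "bab"
  [1..3]={X2}  "abd"  orig:{}
  [0..3]={S}  "babd"

S ∈ T[0,3] ⇒ YES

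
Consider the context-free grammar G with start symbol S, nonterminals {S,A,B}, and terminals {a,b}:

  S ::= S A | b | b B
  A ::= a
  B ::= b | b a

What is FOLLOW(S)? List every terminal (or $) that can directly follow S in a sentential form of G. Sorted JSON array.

Compute FIRST by fixpoint:
pass 1:
  A via A→a: +{a}
  B via B→b: +{b}
  S via S→b: +{b}
  S: {b}  A: {a}  B: {b}
pass 2: — fixpoint
  S: {b}  A: {a}  B: {b}

Compute FOLLOW by fixpoint:
FOLLOW(S) := {$}
[1]
  S→S A: FOLLOW(S) ⊇ FIRST(A) = {a}; new: +{a}
  S→S A: FOLLOW(A) ⊇ FOLLOW(S) ⊇ {$,a}; new: +{$,a}
  S→b B: FOLLOW(B) ⊇ FOLLOW(S) ⊇ {$,a}; new: +{$,a}
  S: {$,a}  A: {$,a}  B: {$,a}
[2] done
  S: {$,a}  A: {$,a}  B: {$,a}

FOLLOW(S) = ["$", "a"]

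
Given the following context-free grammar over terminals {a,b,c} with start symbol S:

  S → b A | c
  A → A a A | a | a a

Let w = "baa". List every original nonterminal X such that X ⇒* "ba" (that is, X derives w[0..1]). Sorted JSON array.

CNF form of G:
  S -> T1 A | c
  A -> A X2 | T0 T0 | a
  T0 -> a
  T1 -> b
  X2 -> T0 A

CYK fill, restricted to cells inside w[0..1]:
  T[0,0] 'b' = {T1}  orig:{}
  T[1,1] 'a' = {A,T0}  orig:{A}
  T[0,1] 'ba' = {S}

Original NTs in T[0,1] deriving "ba": ["S"]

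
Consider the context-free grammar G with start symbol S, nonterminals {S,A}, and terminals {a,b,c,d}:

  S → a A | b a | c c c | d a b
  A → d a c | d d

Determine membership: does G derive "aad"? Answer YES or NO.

Convert to CNF:
  S -> T0 X6 | T1 A | T2 X5 | T3 T1
  A -> T0 T0 | T0 X4
  T0 -> d
  T1 -> a
  T2 -> c
  T3 -> b
  X4 -> T1 T2
  X5 -> T2 T2
  X6 -> T1 T3

Fill CYK table bottom-up:
  cell(0,0) a: {T1}  orig:{}
  cell(1,1) a: {T1}  orig:{}
  cell(2,2) d: {T0}  orig:{}
  cell(0,1) aa: ∅
  cell(1,2) ad: ∅
  cell(0,2) aad: ∅

S ∉ T[0,2] ⇒ NO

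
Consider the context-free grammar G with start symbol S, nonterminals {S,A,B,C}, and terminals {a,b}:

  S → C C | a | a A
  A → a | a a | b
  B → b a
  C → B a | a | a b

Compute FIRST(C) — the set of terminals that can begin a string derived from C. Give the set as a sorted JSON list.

Compute FIRST by fixpoint:
[1]
  A via A→a: +{a}
  A via A→b: +{b}
  B via B→b a: +{b}
  C via C→B a: +{b}
  C via C→a: +{a}
  S via S→C C: +{a,b}
  FIRST(S)={a,b}  FIRST(A)={a,b}  FIRST(B)={b}  FIRST(C)={a,b}
[2] done
  FIRST(S)={a,b}  FIRST(A)={a,b}  FIRST(B)={b}  FIRST(C)={a,b}

FIRST(C) = ["a", "b"]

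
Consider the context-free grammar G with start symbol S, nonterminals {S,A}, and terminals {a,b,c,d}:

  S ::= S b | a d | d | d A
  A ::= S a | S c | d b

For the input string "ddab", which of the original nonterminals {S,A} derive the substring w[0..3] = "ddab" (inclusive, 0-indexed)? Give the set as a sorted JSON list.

Convert to CNF:
  S -> S T3 | T0 T2 | T2 A | d
  A -> S T0 | S T1 | T2 T3
  T0 -> a
  T1 -> c
  T2 -> d
  T3 -> b

CYK fill — only the sub-triangle for w[0..3]:
  cell(0,0) d: {S,T2}  orig:{S}
  cell(1,1) d: {S,T2}  orig:{S}
  cell(2,2) a: {T0}  orig:{}
  cell(3,3) b: {T3}  orig:{}
  cell(0,1) dd: ∅
  cell(1,2) da: {A}
  cell(2,3) ab: ∅
  cell(0,2) dda: {S}
  cell(1,3) dab: ∅
  cell(0,3) ddab: {S}

Original NTs in T[0,3] deriving "ddab": ["S"]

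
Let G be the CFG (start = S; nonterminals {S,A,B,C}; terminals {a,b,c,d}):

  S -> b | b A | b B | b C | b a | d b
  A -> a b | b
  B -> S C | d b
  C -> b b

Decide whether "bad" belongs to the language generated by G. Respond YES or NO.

CNF form of G:
  S -> T1 A | T1 B | T1 C | T1 T0 | T2 T1 | b
  A -> T0 T1 | b
  B -> S C | T2 T1
  C -> T1 T1
  T0 -> a
  T1 -> b
  T2 -> d

CYK fill:
  [0..0]={A,S,T1}  "b"  orig:{A,S}
  [1..1]={T0}  "a"  orig:{}
  [2..2]={T2}  "d"  orig:{}
  [0..1]={S}  "ba"
  [1..2]=∅  "ad"
  [0..2]=∅  "bad"

S ∉ T[0,2] ⇒ NO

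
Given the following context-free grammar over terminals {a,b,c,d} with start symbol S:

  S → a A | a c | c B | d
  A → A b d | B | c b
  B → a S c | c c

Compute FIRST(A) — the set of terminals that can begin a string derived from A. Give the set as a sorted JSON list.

FIRST sets, iterate to fixpoint:
iter 1:
  A via A→c b: +{c}
  B via B→a S c: +{a}
  B via B→c c: +{c}
  S via S→a A: +{a}
  S via S→c B: +{c}
  S via S→d: +{d}
  S: {a,c,d}  A: {c}  B: {a,c}
iter 2:
  A via A→B: +{a}
  S: {a,c,d}  A: {a,c}  B: {a,c}
iter 3: done
  S: {a,c,d}  A: {a,c}  B: {a,c}

FIRST(A) = ["a", "c"]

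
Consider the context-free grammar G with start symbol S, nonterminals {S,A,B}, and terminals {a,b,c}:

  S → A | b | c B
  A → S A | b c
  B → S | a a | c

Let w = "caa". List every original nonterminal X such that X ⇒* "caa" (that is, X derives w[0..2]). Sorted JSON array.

Convert to CNF:
  S -> S A | T0 T1 | T1 B | b
  A -> S A | T0 T1
  B -> S A | T0 T1 | T1 B | T2 T2 | b | c
  T0 -> b
  T1 -> c
  T2 -> a

Fill CYK table bottom-up, restricted to cells inside w[0..2]:
  T[0,0] 'c' = {B,T1}  orig:{B}
  T[1,1] 'a' = {T2}  orig:{}
  T[2,2] 'a' = {T2}  orig:{}
  T[0,1] 'ca' = ∅
  T[1,2] 'aa' = {B}
  T[0,2] 'caa' = {B,S}

Original NTs in T[0,2] deriving "caa": ["B", "S"]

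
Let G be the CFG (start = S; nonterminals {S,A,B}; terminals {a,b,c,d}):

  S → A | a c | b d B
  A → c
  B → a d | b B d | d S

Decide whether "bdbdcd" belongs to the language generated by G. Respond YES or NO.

Convert to CNF:
  S -> T0 T3 | T2 X5 | c
  A -> c
  B -> T0 T1 | T1 S | T2 X4
  T0 -> a
  T1 -> d
  T2 -> b
  T3 -> c
  X4 -> B T1
  X5 -> T1 B

CYK table (by increasing span):
  T[0,0] 'b' = {T2}  orig:{}
  T[1,1] 'd' = {T1}  orig:{}
  T[2,2] 'b' = {T2}  orig:{}
  T[3,3] 'd' = {T1}  orig:{}
  T[4,4] 'c' = {A,S,T3}  orig:{A,S}
  T[5,5] 'd' = {T1}  orig:{}
  T[0,1] 'bd' = ∅
  T[1,2] 'db' = ∅
  T[2,3] 'bd' = ∅
  T[3,4] 'dc' = {B}
  T[4,5] 'cd' = ∅
  T[0,2] 'bdb' = ∅
  T[1,3] 'dbd' = ∅
  T[2,4] 'bdc' = ∅
  T[3,5] 'dcd' = {X4}  orig:{}
  T[0,3] 'bdbd' = ∅
  T[1,4] 'dbdc' = ∅
  T[2,5] 'bdcd' = {B}
  T[0,4] 'bdbdc' = ∅
  T[1,5] 'dbdcd' = {X5}  orig:{}
  T[0,5] 'bdbdcd' = {S}

S ∈ T[0,5] ⇒ YES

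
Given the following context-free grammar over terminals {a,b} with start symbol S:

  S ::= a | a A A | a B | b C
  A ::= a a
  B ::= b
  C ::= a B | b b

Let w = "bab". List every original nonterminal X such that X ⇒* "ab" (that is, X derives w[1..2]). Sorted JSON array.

CNF form of G:
  S -> T0 B | T0 X2 | T1 C | a
  A -> T0 T0
  B -> b
  C -> T0 B | T1 T1
  T0 -> a
  T1 -> b
  X2 -> A A

CYK table (by increasing span) — only the sub-triangle for w[1..2]:
  cell(1,1) a: {S,T0}  orig:{S}
  cell(2,2) b: {B,T1}  orig:{B}
  cell(1,2) ab: {C,S}

Original NTs in T[1,2] deriving "ab": ["C", "S"]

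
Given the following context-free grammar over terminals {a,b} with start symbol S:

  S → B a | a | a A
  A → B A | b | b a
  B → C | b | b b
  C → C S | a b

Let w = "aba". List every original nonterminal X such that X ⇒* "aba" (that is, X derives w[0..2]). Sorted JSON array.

CNF form of G:
  S -> B T1 | T1 A | a
  A -> B A | T0 T1 | b
  B -> C S | T0 T0 | T1 T0 | b
  C -> C S | T1 T0
  T0 -> b
  T1 -> a

CYK table (by increasing span) — only the sub-triangle for w[0..2]:
  [0..0]={S,T1}  "a"  orig:{S}
  [1..1]={A,B,T0}  "b"  orig:{A,B}
  [2..2]={S,T1}  "a"  orig:{S}
  [0..1]={B,C,S}  "ab"
  [1..2]={A,S}  "ba"
  [0..2]={B,C,S}  "aba"

Original NTs in T[0,2] deriving "aba": ["B", "C", "S"]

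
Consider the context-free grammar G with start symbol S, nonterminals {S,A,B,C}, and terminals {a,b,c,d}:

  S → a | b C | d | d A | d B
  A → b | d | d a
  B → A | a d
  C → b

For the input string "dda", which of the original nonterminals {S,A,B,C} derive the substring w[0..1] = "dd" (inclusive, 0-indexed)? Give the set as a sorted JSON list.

CNF form of G:
  S -> T0 A | T0 B | T2 C | a | d
  A -> T0 T1 | b | d
  B -> T0 T1 | T1 T0 | b | d
  C -> b
  T0 -> d
  T1 -> a
  T2 -> b

CYK table (by increasing span) (cells [i..j] with 0 ≤ i ≤ j ≤ 1 only):
  T[0,0] 'd' = {A,B,S,T0}  orig:{A,B,S}
  T[1,1] 'd' = {A,B,S,T0}  orig:{A,B,S}
  T[0,1] 'dd' = {S}

Original NTs in T[0,1] deriving "dd": ["S"]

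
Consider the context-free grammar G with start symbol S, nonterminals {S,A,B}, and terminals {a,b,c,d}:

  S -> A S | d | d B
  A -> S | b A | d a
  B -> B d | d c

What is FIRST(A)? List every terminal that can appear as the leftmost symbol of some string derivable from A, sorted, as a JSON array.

FIRST sets, iterate to fixpoint:
[1]
  A via A→b A: +{b}
  A via A→d a: +{d}
  B via B→d c: +{d}
  S via S→A S: +{b,d}
  S: {b,d}  A: {b,d}  B: {d}
[2] (stable)
  S: {b,d}  A: {b,d}  B: {d}

FIRST(A) = ["b", "d"]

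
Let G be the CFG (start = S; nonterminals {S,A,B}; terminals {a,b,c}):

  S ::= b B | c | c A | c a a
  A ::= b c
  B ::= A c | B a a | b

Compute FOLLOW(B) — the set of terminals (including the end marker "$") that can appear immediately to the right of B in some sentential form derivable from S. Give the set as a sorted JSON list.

FIRST sets, iterate to fixpoint:
iter 1:
  A via A→b c: +{b}
  B via B→A c: +{b}
  S via S→b B: +{b}
  S via S→c: +{c}
  FIRST(S)={b,c}  FIRST(A)={b}  FIRST(B)={b}
iter 2: (no change)
  FIRST(S)={b,c}  FIRST(A)={b}  FIRST(B)={b}

Compute FOLLOW by fixpoint:
initialize: $ ∈ FOLLOW(S)
pass 1:
  B→A c: FOLLOW(A) ⊇ FIRST(c) = {c}; new: +{c}
  B→B a a: FOLLOW(B) ⊇ FIRST(a) = {a}; new: +{a}
  S→b B: FOLLOW(B) ⊇ FOLLOW(S) ⊇ {$}; new: +{$}
  S→c A: FOLLOW(A) ⊇ FOLLOW(S) ⊇ {$}; new: +{$}
  FOLLOW[S]={$}  FOLLOW[A]={$,c}  FOLLOW[B]={$,a}
pass 2: (stable)
  FOLLOW[S]={$}  FOLLOW[A]={$,c}  FOLLOW[B]={$,a}

FOLLOW(B) = ["$", "a"]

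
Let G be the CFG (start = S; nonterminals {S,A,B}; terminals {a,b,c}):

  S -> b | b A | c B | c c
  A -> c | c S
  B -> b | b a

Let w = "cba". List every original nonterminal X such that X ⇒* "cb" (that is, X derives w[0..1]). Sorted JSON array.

CNF form of G:
  S -> T0 B | T0 T0 | T1 A | b
  A -> T0 S | c
  B -> T1 T2 | b
  T0 -> c
  T1 -> b
  T2 -> a

Fill CYK table bottom-up, restricted to cells inside w[0..1]:
  cell(0,0) c: {A,T0}  orig:{A}
  cell(1,1) b: {B,S,T1}  orig:{B,S}
  cell(0,1) cb: {A,S}

Original NTs in T[0,1] deriving "cb": ["A", "S"]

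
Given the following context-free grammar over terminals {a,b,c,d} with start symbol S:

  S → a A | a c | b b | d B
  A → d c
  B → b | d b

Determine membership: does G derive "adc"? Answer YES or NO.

CNF form of G:
  S -> T0 B | T2 T2 | T3 A | T3 T1
  A -> T0 T1
  B -> T0 T2 | b
  T0 -> d
  T1 -> c
  T2 -> b
  T3 -> a

CYK fill:
  cell(0,0) a: {T3}  orig:{}
  cell(1,1) d: {T0}  orig:{}
  cell(2,2) c: {T1}  orig:{}
  cell(0,1) ad: ∅
  cell(1,2) dc: {A}
  cell(0,2) adc: {S}

S ∈ T[0,2] ⇒ YES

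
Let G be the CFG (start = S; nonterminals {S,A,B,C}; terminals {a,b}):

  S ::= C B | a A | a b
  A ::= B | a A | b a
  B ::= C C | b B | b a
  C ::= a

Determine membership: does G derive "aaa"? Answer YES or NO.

Convert to CNF:
  S -> C B | T0 A | T0 T1
  A -> C C | T0 A | T1 B | T1 T0
  B -> C C | T1 B | T1 T0
  C -> a
  T0 -> a
  T1 -> b

Fill CYK table bottom-up:
  T[0,0] 'a' = {C,T0}  orig:{C}
  T[1,1] 'a' = {C,T0}  orig:{C}
  T[2,2] 'a' = {C,T0}  orig:{C}
  T[0,1] 'aa' = {A,B}
  T[1,2] 'aa' = {A,B}
  T[0,2] 'aaa' = {A,S}

S ∈ T[0,2] ⇒ YES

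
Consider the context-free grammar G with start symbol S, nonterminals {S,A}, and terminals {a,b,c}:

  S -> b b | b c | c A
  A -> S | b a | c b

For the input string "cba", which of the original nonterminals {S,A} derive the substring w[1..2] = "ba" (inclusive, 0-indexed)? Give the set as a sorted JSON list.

CNF form of G:
  S -> T0 T0 | T0 T2 | T2 A
  A -> T0 T0 | T0 T1 | T0 T2 | T2 A | T2 T0
  T0 -> b
  T1 -> a
  T2 -> c

CYK table (by increasing span), restricted to cells inside w[1..2]:
  [1..1]={T0}  "b"  orig:{}
  [2..2]={T1}  "a"  orig:{}
  [1..2]={A}  "ba"

Original NTs in T[1,2] deriving "ba": ["A"]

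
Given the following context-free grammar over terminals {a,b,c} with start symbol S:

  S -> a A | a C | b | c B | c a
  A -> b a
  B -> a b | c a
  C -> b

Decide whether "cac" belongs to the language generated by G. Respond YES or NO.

Convert to CNF:
  S -> T1 A | T1 C | T2 B | T2 T1 | b
  A -> T0 T1
  B -> T1 T0 | T2 T1
  C -> b
  T0 -> b
  T1 -> a
  T2 -> c

CYK table (by increasing span):
  T[0,0] 'c' = {T2}  orig:{}
  T[1,1] 'a' = {T1}  orig:{}
  T[2,2] 'c' = {T2}  orig:{}
  T[0,1] 'ca' = {B,S}
  T[1,2] 'ac' = ∅
  T[0,2] 'cac' = ∅

S ∉ T[0,2] ⇒ NO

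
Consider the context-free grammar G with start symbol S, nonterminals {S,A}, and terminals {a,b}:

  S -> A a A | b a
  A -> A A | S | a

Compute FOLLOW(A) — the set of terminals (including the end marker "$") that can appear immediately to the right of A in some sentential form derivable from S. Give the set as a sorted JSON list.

FIRST sets, iterate to fixpoint:
pass 1:
  A via A→a: +{a}
  S via S→A a A: +{a}
  S via S→b a: +{b}
  FIRST(S)={a,b}  FIRST(A)={a}
pass 2:
  A via A→S: +{b}
  FIRST(S)={a,b}  FIRST(A)={a,b}
pass 3: — fixpoint
  FIRST(S)={a,b}  FIRST(A)={a,b}

Compute FOLLOW by fixpoint:
initialize: $ ∈ FOLLOW(S)
iter 1:
  A→A A: FOLLOW(A) ⊇ FIRST(A) = {a,b}; new: +{a,b}
  A→S: FOLLOW(S) ⊇ FOLLOW(A) ⊇ {a,b}; new: +{a,b}
  S→A a A: FOLLOW(A) ⊇ FOLLOW(S) ⊇ {$,a,b}; new: +{$}
  S: {$,a,b}  A: {$,a,b}
iter 2: done
  S: {$,a,b}  A: {$,a,b}

FOLLOW(A) = ["$", "a", "b"]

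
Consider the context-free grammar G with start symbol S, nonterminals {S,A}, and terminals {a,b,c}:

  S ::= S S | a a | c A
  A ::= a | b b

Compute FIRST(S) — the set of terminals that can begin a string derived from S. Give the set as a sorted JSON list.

FIRST iteration:
round 1:
  A via A→a: +{a}
  A via A→b b: +{b}
  S via S→a a: +{a}
  S via S→c A: +{c}
  S: {a,c}  A: {a,b}
round 2: done
  S: {a,c}  A: {a,b}

FIRST(S) = ["a", "c"]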